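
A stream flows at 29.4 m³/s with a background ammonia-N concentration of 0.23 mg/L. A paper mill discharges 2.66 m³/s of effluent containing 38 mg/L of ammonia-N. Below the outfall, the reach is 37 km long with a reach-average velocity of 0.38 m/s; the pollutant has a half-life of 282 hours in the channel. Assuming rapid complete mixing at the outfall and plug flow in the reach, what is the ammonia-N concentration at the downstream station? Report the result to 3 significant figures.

Conservation of mass: C = (29.40·0.2300 + 2.660·38.00) / 32.06 = 107.8/32.06 = 3.364 mg/L.
Travel time t = 37·1000 / 0.38 = 97370 s = 27.05 h.
Half-life 282 h → k = ln 2 / 282 = 0.002458 h⁻¹ = 0.05899 d⁻¹.
First-order decay: C = 3.364·exp(−k·t) = 3.364·0.9357 = 3.147 mg/L.

3.15 mg/L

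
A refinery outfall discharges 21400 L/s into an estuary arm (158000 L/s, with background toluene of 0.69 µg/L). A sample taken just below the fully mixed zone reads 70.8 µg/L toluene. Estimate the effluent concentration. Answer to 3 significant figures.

Mass balance: 158000·0.6900 + 21400·Cₑ = 179400·70.80
→ Cₑ = (179400·70.80 − 158000·0.6900) / 21400 = 588.4 µg/L.

588 µg/L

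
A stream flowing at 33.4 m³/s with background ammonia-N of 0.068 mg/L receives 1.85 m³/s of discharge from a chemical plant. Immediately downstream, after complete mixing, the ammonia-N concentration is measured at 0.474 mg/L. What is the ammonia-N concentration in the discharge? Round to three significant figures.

Mass balance: 33.40·0.06800 + 1.850·Cₑ = 35.25·0.4740
→ Cₑ = (35.25·0.4740 − 33.40·0.06800) / 1.850 = 7.804 mg/L.

7.80 mg/L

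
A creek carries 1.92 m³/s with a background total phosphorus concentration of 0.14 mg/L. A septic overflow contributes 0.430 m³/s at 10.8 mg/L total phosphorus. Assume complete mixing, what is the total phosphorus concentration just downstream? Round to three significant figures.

Mass balance: C = (1.920·0.1400 + 0.4300·10.80) / 2.350 = 4.913/2.350 = 2.091 mg/L.

2.09 mg/L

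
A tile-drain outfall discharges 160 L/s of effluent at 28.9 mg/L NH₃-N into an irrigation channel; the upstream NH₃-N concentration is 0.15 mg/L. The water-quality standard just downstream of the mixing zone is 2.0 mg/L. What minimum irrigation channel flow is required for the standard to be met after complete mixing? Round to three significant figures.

2330 L/s

Set C_mix = 2.0: (Q·0.1500 + 160.0·28.90) / (Q + 160.0) = 2.0
→ Q = 160.0·(28.90 − 2.0)/(2.0 − 0.1500) = 2326 L/s.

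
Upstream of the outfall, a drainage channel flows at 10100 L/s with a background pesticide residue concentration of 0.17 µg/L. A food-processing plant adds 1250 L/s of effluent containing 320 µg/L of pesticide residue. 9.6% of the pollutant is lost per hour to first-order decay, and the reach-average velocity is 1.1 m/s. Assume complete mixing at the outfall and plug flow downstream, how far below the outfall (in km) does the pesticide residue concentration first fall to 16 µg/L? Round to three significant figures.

After mixing, C = (10100·0.1700 + 1250·320.0) / 11350 = 401700/11350 = 35.39 µg/L.
9.6%/h lost → k = −ln(1 − 0.096) = 0.1009 h⁻¹.
Set 35.39·exp(−k·t) = 16 → t = ln(35.39/16)/k = 28320 s = 7.867 h.
Distance = v·t = 1.1·28320 = 31150 m = 31.15 km.

31.2 km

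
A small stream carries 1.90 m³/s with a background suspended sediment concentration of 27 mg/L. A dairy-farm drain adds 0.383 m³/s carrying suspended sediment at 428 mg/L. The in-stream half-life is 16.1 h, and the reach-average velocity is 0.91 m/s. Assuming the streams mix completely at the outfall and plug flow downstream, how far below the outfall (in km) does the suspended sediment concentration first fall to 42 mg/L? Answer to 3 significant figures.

Flow-weighted average: C = (1.900·27.00 + 0.3830·428.0) / 2.283 = 215.2/2.283 = 94.27 mg/L.
Half-life 16.1 h → k = ln 2 / 16.1 = 0.04305 h⁻¹ = 1.033 d⁻¹.
Set 94.27·exp(−k·t) = 42 → t = ln(94.27/42)/k = 67610 s = 18.78 h.
Distance = v·t = 0.91·67610 = 61520 m = 61.52 km.

61.5 km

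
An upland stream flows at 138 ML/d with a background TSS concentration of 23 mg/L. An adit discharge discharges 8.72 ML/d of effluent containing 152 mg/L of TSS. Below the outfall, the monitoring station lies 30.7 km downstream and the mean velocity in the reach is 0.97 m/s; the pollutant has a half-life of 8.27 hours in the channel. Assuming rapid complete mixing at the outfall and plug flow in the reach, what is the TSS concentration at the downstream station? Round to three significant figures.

Mass balance: C = (138.0·23.00 + 8.720·152.0) / 146.7 = 4499/146.7 = 30.67 mg/L.
Travel time t = 30.7·1000 / 0.97 = 31650 s = 8.792 h.
Half-life 8.27 h → k = ln 2 / 8.27 = 0.08381 h⁻¹ = 2.012 d⁻¹.
Decay over the reach: 30.67·exp(−kt) = 30.67·0.4786 = 14.68 mg/L.

14.7 mg/L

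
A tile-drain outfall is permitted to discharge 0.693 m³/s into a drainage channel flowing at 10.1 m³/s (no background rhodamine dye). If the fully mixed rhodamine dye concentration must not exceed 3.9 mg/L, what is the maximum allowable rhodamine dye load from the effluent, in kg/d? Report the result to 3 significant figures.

Mass balance at the limit: 10.10·0 + 0.6930·Cₑ = 10.79·3.9 → Cₑ = 60.74 mg/L.
Load = 0.6930 m³/s × 60.74 g/m³ × 86 400 s/d = 3637 kg/d.

3640 kg/d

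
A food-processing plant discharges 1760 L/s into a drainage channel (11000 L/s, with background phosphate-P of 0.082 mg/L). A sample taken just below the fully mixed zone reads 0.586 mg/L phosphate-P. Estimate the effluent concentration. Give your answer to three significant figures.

3.74 mg/L

Mass balance: 11000·0.08200 + 1760·Cₑ = 12760·0.5860
→ Cₑ = (12760·0.5860 − 11000·0.08200) / 1760 = 3.736 mg/L.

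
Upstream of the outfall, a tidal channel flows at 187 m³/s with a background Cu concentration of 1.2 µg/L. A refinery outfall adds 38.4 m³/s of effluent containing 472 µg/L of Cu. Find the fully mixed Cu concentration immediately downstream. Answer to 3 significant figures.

81.4 µg/L

Flow-weighted average: C = (187.0·1.200 + 38.40·472.0) / 225.4 = 18350/225.4 = 81.41 µg/L.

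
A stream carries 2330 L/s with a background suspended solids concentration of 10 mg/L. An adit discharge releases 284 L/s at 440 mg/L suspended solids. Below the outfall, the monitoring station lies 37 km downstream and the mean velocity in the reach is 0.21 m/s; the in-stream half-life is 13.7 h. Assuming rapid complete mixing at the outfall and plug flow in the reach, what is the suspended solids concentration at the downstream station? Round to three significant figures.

4.77 mg/L

Flow-weighted average: C = (2330·10.00 + 284.0·440.0) / 2614 = 148300/2614 = 56.72 mg/L.
Travel time t = 37·1000 / 0.21 = 176200 s = 48.94 h.
Half-life 13.7 h → k = ln 2 / 13.7 = 0.05059 h⁻¹ = 1.214 d⁻¹.
Applying C = C₀e^(−kt): 56.72 × 0.08406 = 4.768 mg/L.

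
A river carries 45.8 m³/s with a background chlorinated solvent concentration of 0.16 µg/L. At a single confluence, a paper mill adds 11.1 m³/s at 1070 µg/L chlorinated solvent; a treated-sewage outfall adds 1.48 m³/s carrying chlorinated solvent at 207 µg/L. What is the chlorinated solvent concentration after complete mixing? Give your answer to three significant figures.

209 µg/L

Flow-weighted average: C = (45.80·0.1600 + 11.10·1070 + 1.480·207.0) / 58.38 = 12190/58.38 = 208.8 µg/L.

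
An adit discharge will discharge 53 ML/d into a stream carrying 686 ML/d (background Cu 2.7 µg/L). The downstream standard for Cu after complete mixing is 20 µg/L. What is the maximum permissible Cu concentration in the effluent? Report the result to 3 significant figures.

244 µg/L

At the limit, (Qr·Cr + Qe·Cₑ)/(Qr + Qe) = 20:
Cₑ = (739.0·20 − 686.0·2.700) / 53.00 = 243.9 µg/L.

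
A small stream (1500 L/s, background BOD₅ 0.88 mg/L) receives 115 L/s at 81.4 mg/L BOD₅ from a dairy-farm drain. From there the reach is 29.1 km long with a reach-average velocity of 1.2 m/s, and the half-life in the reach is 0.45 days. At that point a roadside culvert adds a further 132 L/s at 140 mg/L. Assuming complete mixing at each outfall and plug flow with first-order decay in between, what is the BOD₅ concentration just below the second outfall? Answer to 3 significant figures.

14.5 mg/L

Mass balance: C = (1500·0.8800 + 115.0·81.40) / 1615 = 10680/1615 = 6.614 mg/L; combined flow 1615 L/s.
Travel time t = 29.1·1000 / 1.2 = 24250 s = 6.736 h.
Half-life 0.45 d → k = ln 2 / 0.45 = 1.540 d⁻¹.
First-order decay: C = 6.614·exp(−k·t) = 6.614·0.6490 = 4.292 mg/L.
Second outfall: C = (1615·4.292 + 132.0·140.0)/1747 = 14.55 mg/L.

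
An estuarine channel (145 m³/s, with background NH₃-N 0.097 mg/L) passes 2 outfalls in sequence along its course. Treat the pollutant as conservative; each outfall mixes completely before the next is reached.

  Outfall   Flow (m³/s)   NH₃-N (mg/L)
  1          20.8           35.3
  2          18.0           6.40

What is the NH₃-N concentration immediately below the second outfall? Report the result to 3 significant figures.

Below outfall 1: Q → 165.8 m³/s, C = (145.0·0.09700 + 20.80·35.30)/165.8 = 4.513 mg/L.
Below outfall 2: Q → 183.8 m³/s, C = (165.8·4.513 + 18.00·6.400)/183.8 = 4.698 mg/L.

4.70 mg/L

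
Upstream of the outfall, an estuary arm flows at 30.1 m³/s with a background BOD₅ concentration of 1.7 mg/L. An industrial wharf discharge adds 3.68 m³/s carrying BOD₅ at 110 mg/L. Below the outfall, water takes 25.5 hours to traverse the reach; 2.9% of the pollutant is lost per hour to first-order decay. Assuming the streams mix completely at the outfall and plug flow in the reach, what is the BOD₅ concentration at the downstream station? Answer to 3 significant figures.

6.37 mg/L

Conservation of mass: C = (30.10·1.700 + 3.680·110.0) / 33.78 = 456.0/33.78 = 13.50 mg/L.
2.9%/h lost → k = −ln(1 − 0.029) = 0.02943 h⁻¹.
Decay over the reach: 13.50·exp(−kt) = 13.50·0.4722 = 6.373 mg/L.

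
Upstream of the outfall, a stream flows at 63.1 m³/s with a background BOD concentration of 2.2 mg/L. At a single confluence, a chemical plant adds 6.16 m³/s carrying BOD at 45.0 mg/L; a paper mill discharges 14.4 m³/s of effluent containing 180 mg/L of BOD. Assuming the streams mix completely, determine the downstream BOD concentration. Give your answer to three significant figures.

Flow-weighted average: C = (63.10·2.200 + 6.160·45.00 + 14.40·180.0) / 83.66 = 3008/83.66 = 35.96 mg/L.

36.0 mg/L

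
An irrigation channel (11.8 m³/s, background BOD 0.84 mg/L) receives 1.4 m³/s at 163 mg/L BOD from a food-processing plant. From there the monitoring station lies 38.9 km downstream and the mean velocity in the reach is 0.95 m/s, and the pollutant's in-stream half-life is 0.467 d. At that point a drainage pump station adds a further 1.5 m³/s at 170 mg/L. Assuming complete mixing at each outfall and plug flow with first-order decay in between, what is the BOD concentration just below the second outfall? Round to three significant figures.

25.4 mg/L

Conservation of mass: C = (11.80·0.8400 + 1.400·163.0) / 13.20 = 238.1/13.20 = 18.04 mg/L; combined flow 13.20 m³/s.
Travel time t = 38.9·1000 / 0.95 = 40950 s = 11.37 h.
Half-life 0.467 d → k = ln 2 / 0.467 = 1.484 d⁻¹.
Applying C = C₀e^(−kt): 18.04 × 0.4949 = 8.927 mg/L.
Second outfall: C = (13.20·8.927 + 1.500·170.0)/14.70 = 25.36 mg/L.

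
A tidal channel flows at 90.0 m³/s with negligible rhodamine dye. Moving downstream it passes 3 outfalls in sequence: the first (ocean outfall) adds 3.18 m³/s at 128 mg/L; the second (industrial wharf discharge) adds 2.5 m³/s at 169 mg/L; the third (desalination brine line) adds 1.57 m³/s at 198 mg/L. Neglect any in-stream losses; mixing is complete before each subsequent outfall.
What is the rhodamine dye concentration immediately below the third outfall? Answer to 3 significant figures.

11.7 mg/L

After outfall 1: Q = 90.00 + 3.180 = 93.18 m³/s; C = (90.00·0 + 3.180·128.0)/93.18 = 4.368 mg/L.
After outfall 2: Q = 93.18 + 2.500 = 95.68 m³/s; C = (93.18·4.368 + 2.500·169.0)/95.68 = 8.670 mg/L.
After outfall 3: Q = 95.68 + 1.570 = 97.25 m³/s; C = (95.68·8.670 + 1.570·198.0)/97.25 = 11.73 mg/L.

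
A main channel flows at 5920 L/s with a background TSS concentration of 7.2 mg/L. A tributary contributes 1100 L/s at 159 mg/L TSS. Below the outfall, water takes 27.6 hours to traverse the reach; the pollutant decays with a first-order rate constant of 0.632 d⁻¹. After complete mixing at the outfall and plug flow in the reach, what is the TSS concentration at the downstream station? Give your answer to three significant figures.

Mass balance: C = (5920·7.200 + 1100·159.0) / 7020 = 217500/7020 = 30.99 mg/L.
After decay, C = 30.99 × e^(−kt) = 30.99 × 0.4835 = 14.98 mg/L.

15.0 mg/L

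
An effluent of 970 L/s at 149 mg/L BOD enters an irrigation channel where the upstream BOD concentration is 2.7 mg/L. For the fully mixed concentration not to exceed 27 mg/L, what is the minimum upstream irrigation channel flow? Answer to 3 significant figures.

Set C_mix = 27: (Q·2.700 + 970.0·149.0) / (Q + 970.0) = 27
→ Q = 970.0·(149.0 − 27)/(27 − 2.700) = 4870 L/s.

4870 L/s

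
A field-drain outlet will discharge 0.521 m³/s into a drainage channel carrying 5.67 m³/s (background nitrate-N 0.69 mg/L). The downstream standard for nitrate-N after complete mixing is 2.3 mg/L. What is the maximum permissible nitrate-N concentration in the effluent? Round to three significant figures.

19.8 mg/L

At the limit, (Qr·Cr + Qe·Cₑ)/(Qr + Qe) = 2.3:
Cₑ = (6.191·2.3 − 5.670·0.6900) / 0.5210 = 19.82 mg/L.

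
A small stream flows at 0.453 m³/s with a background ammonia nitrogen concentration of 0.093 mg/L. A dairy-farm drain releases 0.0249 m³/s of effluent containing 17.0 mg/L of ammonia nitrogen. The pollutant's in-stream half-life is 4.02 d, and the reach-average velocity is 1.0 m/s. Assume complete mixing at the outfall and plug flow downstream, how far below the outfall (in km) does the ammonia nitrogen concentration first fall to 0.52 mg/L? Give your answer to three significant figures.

314 km

Mass balance: C = (0.4530·0.09300 + 0.02490·17.00) / 0.4779 = 0.4654/0.4779 = 0.9739 mg/L.
Half-life 4.02 d → k = ln 2 / 4.02 = 0.1724 d⁻¹.
Set 0.9739·exp(−k·t) = 0.52 → t = ln(0.9739/0.52)/k = 314400 s = 87.34 h.
Distance = v·t = 1.0·314400 = 314400 m = 314.4 km.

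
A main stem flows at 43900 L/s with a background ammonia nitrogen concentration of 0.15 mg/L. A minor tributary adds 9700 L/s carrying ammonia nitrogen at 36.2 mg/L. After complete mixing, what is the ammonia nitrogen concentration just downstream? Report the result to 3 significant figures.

Conservation of mass: C = (43900·0.1500 + 9700·36.20) / 53600 = 357700/53600 = 6.674 mg/L.

6.67 mg/L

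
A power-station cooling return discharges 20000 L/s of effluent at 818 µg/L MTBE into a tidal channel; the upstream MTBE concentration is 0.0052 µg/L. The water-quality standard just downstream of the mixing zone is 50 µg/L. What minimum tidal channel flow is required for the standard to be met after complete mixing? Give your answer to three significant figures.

307000 L/s

Set C_mix = 50: (Q·0.005200 + 20000·818.0) / (Q + 20000) = 50
→ Q = 20000·(818.0 − 50)/(50 − 0.005200) = 307200 L/s.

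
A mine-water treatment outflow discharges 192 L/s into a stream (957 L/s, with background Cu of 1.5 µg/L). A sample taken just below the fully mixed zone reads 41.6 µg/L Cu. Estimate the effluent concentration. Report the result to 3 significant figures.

Mass balance: 957.0·1.500 + 192.0·Cₑ = 1149·41.60
→ Cₑ = (1149·41.60 − 957.0·1.500) / 192.0 = 241.5 µg/L.

241 µg/L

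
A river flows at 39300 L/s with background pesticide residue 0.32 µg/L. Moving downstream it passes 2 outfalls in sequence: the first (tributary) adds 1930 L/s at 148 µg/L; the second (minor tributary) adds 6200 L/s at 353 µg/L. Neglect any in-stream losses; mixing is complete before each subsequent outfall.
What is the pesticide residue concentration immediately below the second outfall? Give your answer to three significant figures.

52.4 µg/L

Below outfall 1: Q → 41230 L/s, C = (39300·0.3200 + 1930·148.0)/41230 = 7.233 µg/L.
Below outfall 2: Q → 47430 L/s, C = (41230·7.233 + 6200·353.0)/47430 = 52.43 µg/L.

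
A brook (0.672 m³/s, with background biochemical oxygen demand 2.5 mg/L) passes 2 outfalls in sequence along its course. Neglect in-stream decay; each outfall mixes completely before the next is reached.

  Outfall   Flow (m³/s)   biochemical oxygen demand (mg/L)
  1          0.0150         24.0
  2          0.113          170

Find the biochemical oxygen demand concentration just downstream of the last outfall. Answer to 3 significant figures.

After outfall 1: Q = 0.6720 + 0.01500 = 0.6870 m³/s; C = (0.6720·2.500 + 0.01500·24.00)/0.6870 = 2.969 mg/L.
After outfall 2: Q = 0.6870 + 0.1130 = 0.8000 m³/s; C = (0.6870·2.969 + 0.1130·170.0)/0.8000 = 26.56 mg/L.

26.6 mg/L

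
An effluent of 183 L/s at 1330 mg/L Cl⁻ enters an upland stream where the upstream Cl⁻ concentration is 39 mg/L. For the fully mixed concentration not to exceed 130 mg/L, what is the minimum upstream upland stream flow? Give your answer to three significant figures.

Set C_mix = 130: (Q·39.00 + 183.0·1330) / (Q + 183.0) = 130
→ Q = 183.0·(1330 − 130)/(130 − 39.00) = 2413 L/s.

2410 L/s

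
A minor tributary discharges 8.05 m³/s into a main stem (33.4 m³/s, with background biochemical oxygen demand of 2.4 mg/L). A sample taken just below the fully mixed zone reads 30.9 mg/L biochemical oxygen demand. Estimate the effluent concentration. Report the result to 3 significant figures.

Mass balance: 33.40·2.400 + 8.050·Cₑ = 41.45·30.90
→ Cₑ = (41.45·30.90 − 33.40·2.400) / 8.050 = 149.1 mg/L.

149 mg/L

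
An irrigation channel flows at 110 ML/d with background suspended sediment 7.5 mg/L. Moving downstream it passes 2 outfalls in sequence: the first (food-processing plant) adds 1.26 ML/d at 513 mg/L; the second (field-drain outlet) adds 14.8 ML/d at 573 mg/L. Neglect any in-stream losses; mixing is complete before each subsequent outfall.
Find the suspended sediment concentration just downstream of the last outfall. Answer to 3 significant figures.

78.9 mg/L

Outfall 1: combined Q = 111.3 ML/d; C = (110.0·7.500 + 1.260·513.0)/111.3 = 13.22 mg/L.
Outfall 2: combined Q = 126.1 ML/d; C = (111.3·13.22 + 14.80·573.0)/126.1 = 78.94 mg/L.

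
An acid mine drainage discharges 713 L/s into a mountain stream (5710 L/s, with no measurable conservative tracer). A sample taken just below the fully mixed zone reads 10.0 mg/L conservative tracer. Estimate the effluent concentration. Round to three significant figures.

Mass balance: 5710·0 + 713.0·Cₑ = 6423·10.00
→ Cₑ = (6423·10.00 − 5710·0) / 713.0 = 90.08 mg/L.

90.1 mg/L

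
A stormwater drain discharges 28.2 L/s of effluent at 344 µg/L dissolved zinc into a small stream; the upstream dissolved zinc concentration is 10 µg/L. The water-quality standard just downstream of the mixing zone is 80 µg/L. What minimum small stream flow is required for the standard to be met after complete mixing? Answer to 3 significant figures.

Set C_mix = 80: (Q·10.00 + 28.20·344.0) / (Q + 28.20) = 80
→ Q = 28.20·(344.0 − 80)/(80 − 10.00) = 106.4 L/s.

106 L/s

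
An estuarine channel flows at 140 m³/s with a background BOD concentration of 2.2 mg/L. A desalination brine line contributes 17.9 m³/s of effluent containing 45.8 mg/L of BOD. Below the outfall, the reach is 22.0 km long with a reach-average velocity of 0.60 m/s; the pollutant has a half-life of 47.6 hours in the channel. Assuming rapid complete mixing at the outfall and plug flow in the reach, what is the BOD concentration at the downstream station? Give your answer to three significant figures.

6.16 mg/L

Flow-weighted average: C = (140.0·2.200 + 17.90·45.80) / 157.9 = 1128/157.9 = 7.143 mg/L.
Travel time t = 22.0·1000 / 0.60 = 36670 s = 10.19 h.
Half-life 47.6 h → k = ln 2 / 47.6 = 0.01456 h⁻¹ = 0.3495 d⁻¹.
First-order decay: C = 7.143·exp(−k·t) = 7.143·0.8622 = 6.158 mg/L.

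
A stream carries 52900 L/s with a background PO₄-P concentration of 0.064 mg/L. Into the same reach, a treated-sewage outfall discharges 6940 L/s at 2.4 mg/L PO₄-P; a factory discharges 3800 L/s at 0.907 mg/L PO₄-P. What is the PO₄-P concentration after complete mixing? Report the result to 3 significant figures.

0.369 mg/L

Flow-weighted average: C = (52900·0.06400 + 6940·2.400 + 3800·0.9070) / 63640 = 23490/63640 = 0.3691 mg/L.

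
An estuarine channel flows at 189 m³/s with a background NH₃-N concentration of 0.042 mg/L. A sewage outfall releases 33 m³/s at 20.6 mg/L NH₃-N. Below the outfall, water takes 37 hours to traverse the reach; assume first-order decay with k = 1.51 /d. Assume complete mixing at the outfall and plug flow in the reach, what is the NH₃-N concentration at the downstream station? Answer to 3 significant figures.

After mixing, C = (189.0·0.04200 + 33.00·20.60) / 222.0 = 687.7/222.0 = 3.098 mg/L.
Applying C = C₀e^(−kt): 3.098 × 0.09750 = 0.3020 mg/L.

0.302 mg/L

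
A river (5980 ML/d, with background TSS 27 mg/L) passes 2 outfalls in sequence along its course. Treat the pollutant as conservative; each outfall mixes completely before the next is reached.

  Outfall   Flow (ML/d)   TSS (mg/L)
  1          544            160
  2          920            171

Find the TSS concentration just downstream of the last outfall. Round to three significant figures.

54.5 mg/L

Below outfall 1: Q → 6524 ML/d, C = (5980·27.00 + 544.0·160.0)/6524 = 38.09 mg/L.
Below outfall 2: Q → 7444 ML/d, C = (6524·38.09 + 920.0·171.0)/7444 = 54.52 mg/L.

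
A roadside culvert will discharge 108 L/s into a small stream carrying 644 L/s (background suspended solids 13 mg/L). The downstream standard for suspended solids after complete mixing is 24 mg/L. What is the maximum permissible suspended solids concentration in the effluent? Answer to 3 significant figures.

At the limit, (Qr·Cr + Qe·Cₑ)/(Qr + Qe) = 24:
Cₑ = (752.0·24 − 644.0·13.00) / 108.0 = 89.59 mg/L.

89.6 mg/L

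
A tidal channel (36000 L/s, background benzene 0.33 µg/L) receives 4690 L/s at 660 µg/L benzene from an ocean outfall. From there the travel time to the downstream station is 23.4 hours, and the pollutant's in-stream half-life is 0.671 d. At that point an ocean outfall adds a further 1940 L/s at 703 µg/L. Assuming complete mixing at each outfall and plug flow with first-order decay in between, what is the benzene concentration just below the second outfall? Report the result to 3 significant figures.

58.6 µg/L

Flow-weighted average: C = (36000·0.3300 + 4690·660.0) / 40690 = 3107000/40690 = 76.36 µg/L; combined flow 40690 L/s.
Half-life 0.671 d → k = ln 2 / 0.671 = 1.033 d⁻¹.
Decay over the reach: 76.36·exp(−kt) = 76.36·0.3652 = 27.89 µg/L.
Second outfall: C = (40690·27.89 + 1940·703.0)/42630 = 58.61 µg/L.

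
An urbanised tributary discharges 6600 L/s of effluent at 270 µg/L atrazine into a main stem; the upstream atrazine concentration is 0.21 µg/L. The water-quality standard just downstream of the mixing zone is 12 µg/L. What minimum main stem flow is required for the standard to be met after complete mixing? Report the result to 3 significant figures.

144000 L/s

Set C_mix = 12: (Q·0.2100 + 6600·270.0) / (Q + 6600) = 12
→ Q = 6600·(270.0 − 12)/(12 − 0.2100) = 144400 L/s.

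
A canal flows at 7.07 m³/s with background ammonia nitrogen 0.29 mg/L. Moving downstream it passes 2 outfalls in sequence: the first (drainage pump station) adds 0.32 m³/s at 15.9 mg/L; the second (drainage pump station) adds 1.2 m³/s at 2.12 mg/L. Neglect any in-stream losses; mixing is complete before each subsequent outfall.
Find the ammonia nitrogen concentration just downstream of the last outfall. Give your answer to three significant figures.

1.13 mg/L

After outfall 1: Q = 7.070 + 0.3200 = 7.390 m³/s; C = (7.070·0.2900 + 0.3200·15.90)/7.390 = 0.9659 mg/L.
After outfall 2: Q = 7.390 + 1.200 = 8.590 m³/s; C = (7.390·0.9659 + 1.200·2.120)/8.590 = 1.127 mg/L.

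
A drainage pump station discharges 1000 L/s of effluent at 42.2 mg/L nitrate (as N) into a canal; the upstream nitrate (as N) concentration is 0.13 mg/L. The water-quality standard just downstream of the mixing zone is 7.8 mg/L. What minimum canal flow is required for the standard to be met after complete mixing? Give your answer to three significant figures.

Set C_mix = 7.8: (Q·0.1300 + 1000·42.20) / (Q + 1000) = 7.8
→ Q = 1000·(42.20 − 7.8)/(7.8 − 0.1300) = 4485 L/s.

4490 L/s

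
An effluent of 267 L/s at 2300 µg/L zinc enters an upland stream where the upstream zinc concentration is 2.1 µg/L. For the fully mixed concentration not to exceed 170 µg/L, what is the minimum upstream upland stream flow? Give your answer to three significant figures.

3390 L/s

Set C_mix = 170: (Q·2.100 + 267.0·2300) / (Q + 267.0) = 170
→ Q = 267.0·(2300 − 170)/(170 − 2.100) = 3387 L/s.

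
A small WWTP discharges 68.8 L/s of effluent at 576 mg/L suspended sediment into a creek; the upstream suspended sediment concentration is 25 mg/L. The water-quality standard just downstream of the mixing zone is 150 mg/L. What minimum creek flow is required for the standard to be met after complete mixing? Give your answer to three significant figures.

234 L/s

Set C_mix = 150: (Q·25.00 + 68.80·576.0) / (Q + 68.80) = 150
→ Q = 68.80·(576.0 − 150)/(150 − 25.00) = 234.5 L/s.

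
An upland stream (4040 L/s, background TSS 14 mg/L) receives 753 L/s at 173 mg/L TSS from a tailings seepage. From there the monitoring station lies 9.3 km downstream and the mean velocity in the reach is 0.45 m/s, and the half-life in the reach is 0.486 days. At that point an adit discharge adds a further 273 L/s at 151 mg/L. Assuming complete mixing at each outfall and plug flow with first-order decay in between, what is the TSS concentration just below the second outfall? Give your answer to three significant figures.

Conservation of mass: C = (4040·14.00 + 753.0·173.0) / 4793 = 186800/4793 = 38.98 mg/L; combined flow 4793 L/s.
Travel time t = 9.3·1000 / 0.45 = 20670 s = 5.741 h.
Half-life 0.486 d → k = ln 2 / 0.486 = 1.426 d⁻¹.
Applying C = C₀e^(−kt): 38.98 × 0.7110 = 27.71 mg/L.
Second outfall: C = (4793·27.71 + 273.0·151.0)/5066 = 34.36 mg/L.

34.4 mg/L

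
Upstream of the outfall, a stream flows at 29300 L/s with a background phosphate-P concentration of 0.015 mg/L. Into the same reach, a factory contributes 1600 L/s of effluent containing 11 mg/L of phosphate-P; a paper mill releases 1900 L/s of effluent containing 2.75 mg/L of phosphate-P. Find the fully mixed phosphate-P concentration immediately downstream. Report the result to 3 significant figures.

0.709 mg/L

Conservation of mass: C = (29300·0.01500 + 1600·11.00 + 1900·2.750) / 32800 = 23260/32800 = 0.7093 mg/L.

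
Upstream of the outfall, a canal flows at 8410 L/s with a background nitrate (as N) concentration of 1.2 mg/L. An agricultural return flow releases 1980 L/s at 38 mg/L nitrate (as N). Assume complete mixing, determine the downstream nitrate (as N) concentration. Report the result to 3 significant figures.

8.21 mg/L

Mass balance: C = (8410·1.200 + 1980·38.00) / 10390 = 85330/10390 = 8.213 mg/L.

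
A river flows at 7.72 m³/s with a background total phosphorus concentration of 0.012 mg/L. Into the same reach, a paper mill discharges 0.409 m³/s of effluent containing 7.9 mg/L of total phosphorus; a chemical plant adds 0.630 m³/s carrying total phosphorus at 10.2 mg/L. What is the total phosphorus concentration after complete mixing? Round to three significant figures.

1.11 mg/L

Mixed concentration C = ΣQC/ΣQ = (7.720·0.01200 + 0.4090·7.900 + 0.6300·10.20) / 8.759 = 9.750/8.759 = 1.113 mg/L.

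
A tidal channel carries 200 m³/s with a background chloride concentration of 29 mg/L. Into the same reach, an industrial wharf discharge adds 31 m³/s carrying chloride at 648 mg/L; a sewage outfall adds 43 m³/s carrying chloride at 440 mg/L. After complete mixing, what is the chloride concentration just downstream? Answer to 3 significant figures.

164 mg/L

Flow-weighted average: C = (200.0·29.00 + 31.00·648.0 + 43.00·440.0) / 274.0 = 44810/274.0 = 163.5 mg/L.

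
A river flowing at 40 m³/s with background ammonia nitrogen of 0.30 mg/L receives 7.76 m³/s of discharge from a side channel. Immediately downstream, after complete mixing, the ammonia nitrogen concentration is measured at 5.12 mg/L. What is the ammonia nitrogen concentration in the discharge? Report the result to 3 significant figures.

Mass balance: 40.00·0.3000 + 7.760·Cₑ = 47.76·5.120
→ Cₑ = (47.76·5.120 − 40.00·0.3000) / 7.760 = 29.97 mg/L.

30.0 mg/L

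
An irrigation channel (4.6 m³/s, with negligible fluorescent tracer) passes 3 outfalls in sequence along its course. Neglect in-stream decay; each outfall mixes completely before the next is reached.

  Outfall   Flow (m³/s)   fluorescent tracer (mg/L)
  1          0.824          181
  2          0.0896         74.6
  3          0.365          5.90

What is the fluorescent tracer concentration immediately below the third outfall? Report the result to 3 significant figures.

26.9 mg/L

Outfall 1: combined Q = 5.424 m³/s; C = (4.600·0 + 0.8240·181.0)/5.424 = 27.50 mg/L.
Outfall 2: combined Q = 5.514 m³/s; C = (5.424·27.50 + 0.08960·74.60)/5.514 = 28.26 mg/L.
Outfall 3: combined Q = 5.879 m³/s; C = (5.514·28.26 + 0.3650·5.900)/5.879 = 26.87 mg/L.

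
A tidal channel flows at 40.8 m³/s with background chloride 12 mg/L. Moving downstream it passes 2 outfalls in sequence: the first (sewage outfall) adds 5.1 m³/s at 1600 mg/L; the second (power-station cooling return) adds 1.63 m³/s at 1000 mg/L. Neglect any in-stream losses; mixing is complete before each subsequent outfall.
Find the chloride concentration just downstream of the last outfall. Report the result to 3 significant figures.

Below outfall 1: Q → 45.90 m³/s, C = (40.80·12.00 + 5.100·1600)/45.90 = 188.4 mg/L.
Below outfall 2: Q → 47.53 m³/s, C = (45.90·188.4 + 1.630·1000)/47.53 = 216.3 mg/L.

216 mg/L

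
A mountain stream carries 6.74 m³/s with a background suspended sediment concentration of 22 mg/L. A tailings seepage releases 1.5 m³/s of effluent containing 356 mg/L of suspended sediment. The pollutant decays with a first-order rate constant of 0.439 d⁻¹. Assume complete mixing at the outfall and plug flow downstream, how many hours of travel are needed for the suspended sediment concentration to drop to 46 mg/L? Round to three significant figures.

Mass balance: C = (6.740·22.00 + 1.500·356.0) / 8.240 = 682.3/8.240 = 82.80 mg/L.
82.80·exp(−k·t) = 46 → t = ln(82.80/46)/k = 115700 s = 32.13 h.

32.1 h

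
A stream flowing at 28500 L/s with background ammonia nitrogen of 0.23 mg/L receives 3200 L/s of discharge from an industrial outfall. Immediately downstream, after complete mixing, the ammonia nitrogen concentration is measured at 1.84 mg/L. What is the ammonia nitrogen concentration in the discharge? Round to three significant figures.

16.2 mg/L

Mass balance: 28500·0.2300 + 3200·Cₑ = 31700·1.840
→ Cₑ = (31700·1.840 − 28500·0.2300) / 3200 = 16.18 mg/L.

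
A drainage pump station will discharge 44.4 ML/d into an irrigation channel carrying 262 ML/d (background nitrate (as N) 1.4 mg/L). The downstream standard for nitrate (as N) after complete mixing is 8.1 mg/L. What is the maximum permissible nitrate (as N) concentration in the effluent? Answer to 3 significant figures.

At the limit, (Qr·Cr + Qe·Cₑ)/(Qr + Qe) = 8.1:
Cₑ = (306.4·8.1 − 262.0·1.400) / 44.40 = 47.64 mg/L.

47.6 mg/L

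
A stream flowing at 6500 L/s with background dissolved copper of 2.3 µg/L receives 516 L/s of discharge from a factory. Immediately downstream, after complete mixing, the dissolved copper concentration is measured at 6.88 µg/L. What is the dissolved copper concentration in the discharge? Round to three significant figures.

Mass balance: 6500·2.300 + 516.0·Cₑ = 7016·6.880
→ Cₑ = (7016·6.880 − 6500·2.300) / 516.0 = 64.57 µg/L.

64.6 µg/L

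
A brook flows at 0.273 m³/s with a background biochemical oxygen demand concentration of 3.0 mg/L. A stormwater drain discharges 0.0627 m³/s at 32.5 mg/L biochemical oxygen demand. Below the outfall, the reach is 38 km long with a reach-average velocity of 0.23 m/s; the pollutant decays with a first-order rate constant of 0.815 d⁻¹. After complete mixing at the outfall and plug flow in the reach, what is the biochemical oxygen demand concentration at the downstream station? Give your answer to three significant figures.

1.79 mg/L

Mixed concentration C = ΣQC/ΣQ = (0.2730·3.000 + 0.06270·32.50) / 0.3357 = 2.857/0.3357 = 8.510 mg/L.
Travel time t = 38·1000 / 0.23 = 165200 s = 45.89 h.
After decay, C = 8.510 × e^(−kt) = 8.510 × 0.2105 = 1.791 mg/L.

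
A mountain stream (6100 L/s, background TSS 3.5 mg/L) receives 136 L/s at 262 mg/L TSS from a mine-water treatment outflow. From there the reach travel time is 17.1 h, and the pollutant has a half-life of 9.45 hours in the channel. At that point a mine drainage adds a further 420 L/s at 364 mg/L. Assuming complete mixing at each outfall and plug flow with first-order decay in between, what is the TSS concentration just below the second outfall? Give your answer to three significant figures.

Conservation of mass: C = (6100·3.500 + 136.0·262.0) / 6236 = 56980/6236 = 9.138 mg/L; combined flow 6236 L/s.
Half-life 9.45 h → k = ln 2 / 9.45 = 0.07335 h⁻¹ = 1.760 d⁻¹.
First-order decay: C = 9.138·exp(−k·t) = 9.138·0.2853 = 2.607 mg/L.
Second outfall: C = (6236·2.607 + 420.0·364.0)/6656 = 25.41 mg/L.

25.4 mg/L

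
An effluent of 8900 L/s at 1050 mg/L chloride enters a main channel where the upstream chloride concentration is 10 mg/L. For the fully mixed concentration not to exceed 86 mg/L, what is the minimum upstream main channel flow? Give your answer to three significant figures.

113000 L/s

Set C_mix = 86: (Q·10.00 + 8900·1050) / (Q + 8900) = 86
→ Q = 8900·(1050 − 86)/(86 − 10.00) = 112900 L/s.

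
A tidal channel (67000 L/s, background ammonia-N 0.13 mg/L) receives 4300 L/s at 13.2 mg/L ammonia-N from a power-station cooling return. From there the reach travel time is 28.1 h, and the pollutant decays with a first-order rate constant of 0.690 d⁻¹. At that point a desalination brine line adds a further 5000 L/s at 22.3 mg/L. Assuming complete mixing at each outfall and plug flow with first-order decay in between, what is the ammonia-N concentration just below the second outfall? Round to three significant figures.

1.84 mg/L

Mass balance: C = (67000·0.1300 + 4300·13.20) / 71300 = 65470/71300 = 0.9182 mg/L; combined flow 71300 L/s.
Decay over the reach: 0.9182·exp(−kt) = 0.9182·0.4458 = 0.4094 mg/L.
At the second outfall, C = (71300·0.4094 + 5000·22.30) / (71300 + 5000) = 1.844 mg/L.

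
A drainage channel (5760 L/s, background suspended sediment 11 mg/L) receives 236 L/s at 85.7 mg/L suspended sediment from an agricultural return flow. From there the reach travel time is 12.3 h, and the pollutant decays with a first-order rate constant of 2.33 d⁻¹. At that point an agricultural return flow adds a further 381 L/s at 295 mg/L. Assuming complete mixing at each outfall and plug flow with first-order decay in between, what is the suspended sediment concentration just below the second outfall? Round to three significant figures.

21.6 mg/L

Conservation of mass: C = (5760·11.00 + 236.0·85.70) / 5996 = 83590/5996 = 13.94 mg/L; combined flow 5996 L/s.
After decay, C = 13.94 × e^(−kt) = 13.94 × 0.3030 = 4.223 mg/L.
At the second outfall, C = (5996·4.223 + 381.0·295.0) / (5996 + 381.0) = 21.60 mg/L.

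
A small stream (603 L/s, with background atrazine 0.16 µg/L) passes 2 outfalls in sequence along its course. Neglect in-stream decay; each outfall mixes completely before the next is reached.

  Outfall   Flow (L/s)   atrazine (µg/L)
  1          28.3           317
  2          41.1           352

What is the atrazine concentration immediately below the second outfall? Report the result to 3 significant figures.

After outfall 1: Q = 603.0 + 28.30 = 631.3 L/s; C = (603.0·0.1600 + 28.30·317.0)/631.3 = 14.36 µg/L.
After outfall 2: Q = 631.3 + 41.10 = 672.4 L/s; C = (631.3·14.36 + 41.10·352.0)/672.4 = 35.00 µg/L.

35.0 µg/L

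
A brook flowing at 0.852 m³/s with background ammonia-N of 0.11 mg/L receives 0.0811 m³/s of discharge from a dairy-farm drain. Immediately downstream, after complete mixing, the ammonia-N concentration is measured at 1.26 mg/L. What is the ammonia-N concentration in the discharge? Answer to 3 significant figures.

13.3 mg/L

Mass balance: 0.8520·0.1100 + 0.08110·Cₑ = 0.9331·1.260
→ Cₑ = (0.9331·1.260 − 0.8520·0.1100) / 0.08110 = 13.34 mg/L.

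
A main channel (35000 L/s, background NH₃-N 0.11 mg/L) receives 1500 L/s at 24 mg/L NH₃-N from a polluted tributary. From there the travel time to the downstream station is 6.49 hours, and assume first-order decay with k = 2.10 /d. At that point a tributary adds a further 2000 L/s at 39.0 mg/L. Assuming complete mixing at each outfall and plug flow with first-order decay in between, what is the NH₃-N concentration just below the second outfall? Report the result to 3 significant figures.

2.61 mg/L

Mixed concentration C = ΣQC/ΣQ = (35000·0.1100 + 1500·24.00) / 36500 = 39850/36500 = 1.092 mg/L; combined flow 36500 L/s.
Decay over the reach: 1.092·exp(−kt) = 1.092·0.5667 = 0.6187 mg/L.
At the second outfall, C = (36500·0.6187 + 2000·39.00) / (36500 + 2000) = 2.613 mg/L.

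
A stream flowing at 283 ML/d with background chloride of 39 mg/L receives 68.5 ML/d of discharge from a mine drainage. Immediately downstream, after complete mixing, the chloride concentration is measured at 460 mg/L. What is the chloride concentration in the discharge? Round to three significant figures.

Mass balance: 283.0·39.00 + 68.50·Cₑ = 351.5·460.0
→ Cₑ = (351.5·460.0 − 283.0·39.00) / 68.50 = 2199 mg/L.

2200 mg/L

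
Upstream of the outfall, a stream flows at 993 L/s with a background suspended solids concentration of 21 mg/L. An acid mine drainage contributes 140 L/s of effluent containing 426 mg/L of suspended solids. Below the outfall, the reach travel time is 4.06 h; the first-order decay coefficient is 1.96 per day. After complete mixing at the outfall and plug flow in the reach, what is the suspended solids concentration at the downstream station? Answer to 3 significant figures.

51.0 mg/L

Conservation of mass: C = (993.0·21.00 + 140.0·426.0) / 1133 = 80490/1133 = 71.04 mg/L.
Applying C = C₀e^(−kt): 71.04 × 0.7178 = 51.00 mg/L.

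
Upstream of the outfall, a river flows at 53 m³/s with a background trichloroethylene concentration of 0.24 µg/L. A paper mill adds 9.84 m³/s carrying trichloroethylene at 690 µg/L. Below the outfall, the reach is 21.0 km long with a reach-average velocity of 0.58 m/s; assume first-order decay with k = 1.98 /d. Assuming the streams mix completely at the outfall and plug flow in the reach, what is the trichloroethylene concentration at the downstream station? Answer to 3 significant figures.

47.2 µg/L

Conservation of mass: C = (53.00·0.2400 + 9.840·690.0) / 62.84 = 6802/62.84 = 108.2 µg/L.
Travel time t = 21.0·1000 / 0.58 = 36210 s = 10.06 h.
After decay, C = 108.2 × e^(−kt) = 108.2 × 0.4362 = 47.21 µg/L.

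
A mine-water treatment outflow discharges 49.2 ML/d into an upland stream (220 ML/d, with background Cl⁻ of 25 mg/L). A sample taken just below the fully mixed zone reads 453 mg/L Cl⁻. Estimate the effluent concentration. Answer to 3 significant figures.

2370 mg/L

Mass balance: 220.0·25.00 + 49.20·Cₑ = 269.2·453.0
→ Cₑ = (269.2·453.0 − 220.0·25.00) / 49.20 = 2367 mg/L.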